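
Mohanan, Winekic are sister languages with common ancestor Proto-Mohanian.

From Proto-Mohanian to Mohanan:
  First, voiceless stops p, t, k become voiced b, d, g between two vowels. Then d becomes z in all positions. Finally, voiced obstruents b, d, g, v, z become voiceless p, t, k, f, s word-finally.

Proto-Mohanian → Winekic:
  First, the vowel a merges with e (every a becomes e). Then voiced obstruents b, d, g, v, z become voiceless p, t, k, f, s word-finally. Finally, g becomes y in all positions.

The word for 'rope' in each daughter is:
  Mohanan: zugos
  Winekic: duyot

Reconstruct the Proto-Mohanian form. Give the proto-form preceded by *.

Position 3: Mohanan has g, Winekic has y. Taking the neighbouring segments as reconstructed: Mohanan g could go back to *k or *g; Winekic y could go back to *g or *y — the one source consistent with every daughter is *g.
Position 1: Mohanan has z, Winekic has d. Winekic preserves d here (none of its changes turn any other segment into d), so the proto-segment is *d.
This points to *dugod. Verify forward in each daughter:
Mohanan: start from *dugod.
  rule 1: no change — dugod
  rule 2 (unconditioned shift): dugod → zugoz
  rule 3 (final devoicing): zugoz → zugos
  ⇒ Mohanan zugos
Winekic: *dugod
  dugod (rule 1 does not apply)
  dugod → dugot   [final devoicing]
  dugot → duyot   [unconditioned shift]
  giving Winekic duyot.
*dugod is the unique common source.

*dugod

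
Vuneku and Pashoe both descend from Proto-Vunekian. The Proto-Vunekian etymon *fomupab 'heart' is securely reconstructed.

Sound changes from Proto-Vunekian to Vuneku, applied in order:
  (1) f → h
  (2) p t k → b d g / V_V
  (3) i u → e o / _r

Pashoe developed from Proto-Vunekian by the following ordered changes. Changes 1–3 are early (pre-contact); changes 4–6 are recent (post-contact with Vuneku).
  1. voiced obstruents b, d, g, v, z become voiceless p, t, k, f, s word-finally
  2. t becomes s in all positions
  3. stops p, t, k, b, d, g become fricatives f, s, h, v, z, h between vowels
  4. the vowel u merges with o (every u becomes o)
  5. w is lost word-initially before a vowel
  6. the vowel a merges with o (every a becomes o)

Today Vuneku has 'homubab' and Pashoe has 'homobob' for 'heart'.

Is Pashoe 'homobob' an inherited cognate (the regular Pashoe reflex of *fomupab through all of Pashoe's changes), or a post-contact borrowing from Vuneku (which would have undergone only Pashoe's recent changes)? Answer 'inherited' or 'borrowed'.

If inherited, *fomupab would pass through all of Pashoe's changes:
Pashoe: *fomupab
  fomupab → fomupap   [final devoicing]
  fomupap (rule 2 does not apply)
  fomupap → fomufap   [intervocalic lenition]
  fomufap → fomofap   [vowel merger]
  fomofap (rule 5 does not apply)
  fomofap → fomofop   [vowel merger]
  giving Pashoe fomofop.
If borrowed from Vuneku 'homubab' after the early changes, it would undergo only the recent ones:
  rule 4 (vowel merger): homubab → homobab
  rule 5 (glide loss): no change (homobab)
  rule 6 (vowel merger): homobab → homobob
  ⇒ as a loan: homobob
Pashoe 'homobob' matches the loan outcome 'homobob', not the inherited 'fomofop' — it skipped the early Pashoe changes, so it was borrowed from Vuneku.

borrowed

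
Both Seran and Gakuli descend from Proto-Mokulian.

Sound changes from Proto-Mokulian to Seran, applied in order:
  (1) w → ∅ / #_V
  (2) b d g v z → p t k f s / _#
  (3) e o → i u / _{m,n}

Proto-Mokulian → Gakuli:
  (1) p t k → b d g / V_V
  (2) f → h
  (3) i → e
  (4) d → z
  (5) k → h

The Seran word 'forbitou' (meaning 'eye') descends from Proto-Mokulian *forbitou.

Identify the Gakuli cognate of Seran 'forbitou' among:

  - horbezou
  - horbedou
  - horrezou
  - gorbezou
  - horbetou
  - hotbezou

Gakuli: *forbitou > forbidou > horbidou > horbedou > horbezou  (by intervocalic voicing, unconditioned shift, vowel merger, unconditioned shift)
Among the options, 'horbezou' alone shows every Gakuli change applied in order.

horbezou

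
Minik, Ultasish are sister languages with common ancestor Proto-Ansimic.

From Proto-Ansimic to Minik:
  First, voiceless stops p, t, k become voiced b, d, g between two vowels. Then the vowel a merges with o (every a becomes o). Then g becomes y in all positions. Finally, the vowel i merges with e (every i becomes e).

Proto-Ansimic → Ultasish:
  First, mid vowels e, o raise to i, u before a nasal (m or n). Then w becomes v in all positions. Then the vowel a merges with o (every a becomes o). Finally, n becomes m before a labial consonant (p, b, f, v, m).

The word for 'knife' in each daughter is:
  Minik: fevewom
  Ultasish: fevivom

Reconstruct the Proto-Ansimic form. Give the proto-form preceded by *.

*feviwam

Position 6: Minik has o, Ultasish has o. Taking the neighbouring segments as reconstructed: Minik o could go back to *a or *o; Ultasish o can only go back to *a — the one source consistent with every daughter is *a.
Position 4: Minik has e, Ultasish has i. Taking the neighbouring segments as reconstructed: Minik e could go back to *e or *i; Ultasish i can only go back to *i — the one source consistent with every daughter is *i.
This points to *feviwam. Verify forward in each daughter:
Minik: start from *feviwam.
  rule 1: no change — feviwam
  rule 2 (vowel merger): feviwam → feviwom
  rule 3: no change — feviwom
  rule 4 (vowel merger): feviwom → fevewom
  ⇒ Minik fevewom
Ultasish: *feviwam
  feviwam (rule 1 does not apply)
  feviwam → fevivam   [unconditioned shift]
  fevivam → fevivom   [vowel merger]
  fevivom (rule 4 does not apply)
  giving Ultasish fevivom.
Only *feviwam yields all of Minik fevewom, Ultasish fevivom.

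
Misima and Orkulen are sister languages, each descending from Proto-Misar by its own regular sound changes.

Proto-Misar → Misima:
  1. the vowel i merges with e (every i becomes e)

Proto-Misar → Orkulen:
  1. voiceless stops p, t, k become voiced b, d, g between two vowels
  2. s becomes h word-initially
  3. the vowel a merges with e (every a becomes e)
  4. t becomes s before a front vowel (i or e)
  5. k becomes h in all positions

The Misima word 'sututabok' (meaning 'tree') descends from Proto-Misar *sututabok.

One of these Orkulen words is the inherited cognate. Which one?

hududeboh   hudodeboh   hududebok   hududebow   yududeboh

hududeboh

Orkulen: *sututabok
  sututabok → sududabok   [intervocalic voicing]
  sududabok → hududabok   [debuccalisation]
  hududabok → hududebok   [vowel merger]
  hududebok (rule 4 does not apply)
  hududebok → hududeboh   [unconditioned shift]
  giving Orkulen hududeboh.
Among the options, 'hududeboh' alone shows every Orkulen change applied in order.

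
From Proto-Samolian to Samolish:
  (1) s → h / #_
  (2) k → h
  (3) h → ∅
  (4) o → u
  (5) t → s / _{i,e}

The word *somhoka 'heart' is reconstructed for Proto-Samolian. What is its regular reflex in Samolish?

Samolish: start from *somhoka.
  rule 1 (debuccalisation): somhoka → homhoka
  rule 2 (unconditioned shift): homhoka → homhoha
  rule 3 (h-loss): homhoha → omoa
  rule 4 (vowel merger): omoa → umua
  rule 5: no change — umua
  ⇒ Samolish umua

umua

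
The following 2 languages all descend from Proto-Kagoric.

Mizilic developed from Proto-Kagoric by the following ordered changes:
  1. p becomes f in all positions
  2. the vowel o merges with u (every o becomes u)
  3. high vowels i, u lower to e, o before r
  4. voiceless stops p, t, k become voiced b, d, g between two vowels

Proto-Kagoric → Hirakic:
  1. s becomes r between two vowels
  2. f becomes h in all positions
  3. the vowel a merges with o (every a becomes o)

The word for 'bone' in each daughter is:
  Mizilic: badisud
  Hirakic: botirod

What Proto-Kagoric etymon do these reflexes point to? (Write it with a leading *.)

Position 3: Mizilic has d, Hirakic has t. Hirakic preserves t here (none of its changes turn any other segment into t), so the proto-segment is *t.
Position 2: Mizilic has a, Hirakic has o. Mizilic preserves a here (none of its changes turn any other segment into a), so the proto-segment is *a.
Position 6: Mizilic has u, Hirakic has o. Taking the neighbouring segments as reconstructed: Mizilic u could go back to *o or *u; Hirakic o could go back to *a or *o — the one source consistent with every daughter is *o.
This points to *batisod. Verify forward in each daughter:
Mizilic: start from *batisod.
  rule 1: no change — batisod
  rule 2 (vowel merger): batisod → batisud
  rule 3: no change — batisud
  rule 4 (intervocalic voicing): batisud → badisud
  ⇒ Mizilic badisud
Hirakic: *batisod
  batisod → batirod   [rhotacism]
  batirod (rule 2 does not apply)
  batirod → botirod   [vowel merger]
  giving Hirakic botirod.
*batisod is the unique common source.

*batisod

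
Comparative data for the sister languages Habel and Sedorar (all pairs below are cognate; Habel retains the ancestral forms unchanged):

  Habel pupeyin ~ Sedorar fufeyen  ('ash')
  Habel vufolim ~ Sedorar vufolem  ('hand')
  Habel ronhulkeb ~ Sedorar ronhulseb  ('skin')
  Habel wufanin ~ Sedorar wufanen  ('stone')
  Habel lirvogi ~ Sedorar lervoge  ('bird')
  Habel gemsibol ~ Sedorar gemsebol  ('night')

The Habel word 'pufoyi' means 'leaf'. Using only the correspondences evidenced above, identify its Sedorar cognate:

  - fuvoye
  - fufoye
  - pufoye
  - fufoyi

fufoye

pupeyin ~ fufeyen — Habel p corresponds to Sedorar f word-initially before a back vowel.
lirvogi ~ lervoge — Habel i corresponds to Sedorar e word-finally.
Applying these to Habel 'pufoyi':
  pufoyi → fufoyi   (p→f word-initially before a back vowel)
  fufoyi → fufoye   (i→e word-finally)
So the Sedorar cognate is 'fufoye'.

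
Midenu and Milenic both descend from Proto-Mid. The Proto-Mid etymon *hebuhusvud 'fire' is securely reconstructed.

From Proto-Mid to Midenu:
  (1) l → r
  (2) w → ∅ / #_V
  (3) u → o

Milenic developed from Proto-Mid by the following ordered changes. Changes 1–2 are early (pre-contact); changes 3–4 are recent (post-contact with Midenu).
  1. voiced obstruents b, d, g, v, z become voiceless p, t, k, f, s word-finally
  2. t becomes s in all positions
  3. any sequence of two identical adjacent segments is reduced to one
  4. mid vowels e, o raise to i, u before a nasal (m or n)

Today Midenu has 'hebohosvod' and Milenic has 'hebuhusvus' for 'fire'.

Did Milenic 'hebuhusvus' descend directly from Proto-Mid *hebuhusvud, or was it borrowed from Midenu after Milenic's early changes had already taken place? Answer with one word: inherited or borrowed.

If inherited, *hebuhusvud would pass through all of Milenic's changes:
Milenic: start from *hebuhusvud.
  rule 1 (final devoicing): hebuhusvud → hebuhusvut
  rule 2 (unconditioned shift): hebuhusvut → hebuhusvus
  rule 3: no change — hebuhusvus
  rule 4: no change — hebuhusvus
  ⇒ Milenic hebuhusvus
If borrowed from Midenu 'hebohosvod' after the early changes, it would undergo only the recent ones:
  rule 3 (degemination): no change (hebohosvod)
  rule 4 (pre-nasal raising): no change (hebohosvod)
  ⇒ as a loan: hebohosvod
Milenic 'hebuhusvus' matches the inherited outcome exactly, so it is an inherited cognate, not a loan.

inherited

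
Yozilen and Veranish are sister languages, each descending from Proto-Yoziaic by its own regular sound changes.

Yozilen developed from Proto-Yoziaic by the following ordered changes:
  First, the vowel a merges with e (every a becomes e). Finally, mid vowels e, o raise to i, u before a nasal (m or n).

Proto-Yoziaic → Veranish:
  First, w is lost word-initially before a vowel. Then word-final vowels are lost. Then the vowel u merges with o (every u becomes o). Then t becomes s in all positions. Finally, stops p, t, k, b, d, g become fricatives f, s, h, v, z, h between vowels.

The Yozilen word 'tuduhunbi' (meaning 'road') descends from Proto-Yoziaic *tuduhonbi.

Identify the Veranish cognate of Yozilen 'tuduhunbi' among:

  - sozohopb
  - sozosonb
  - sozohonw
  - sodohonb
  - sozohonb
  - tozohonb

sozohonb

Veranish: *tuduhonbi > tuduhonb > todohonb > sodohonb > sozohonb  (by apocope, vowel merger, unconditioned shift, intervocalic lenition)
Among the options, 'sozohonb' alone shows every Veranish change applied in order.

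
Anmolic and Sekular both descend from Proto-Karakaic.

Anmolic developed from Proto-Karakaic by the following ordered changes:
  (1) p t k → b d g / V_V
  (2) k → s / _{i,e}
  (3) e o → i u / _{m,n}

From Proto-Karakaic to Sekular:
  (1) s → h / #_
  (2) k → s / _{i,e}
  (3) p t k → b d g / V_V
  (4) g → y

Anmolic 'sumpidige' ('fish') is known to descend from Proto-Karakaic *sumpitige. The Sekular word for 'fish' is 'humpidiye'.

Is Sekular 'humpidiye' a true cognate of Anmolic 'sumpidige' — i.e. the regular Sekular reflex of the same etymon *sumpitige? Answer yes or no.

yes

Derive the expected Sekular reflex of *sumpitige:
Sekular: start from *sumpitige.
  rule 1 (debuccalisation): sumpitige → humpitige
  rule 2: no change — humpitige
  rule 3 (intervocalic voicing): humpitige → humpidige
  rule 4 (unconditioned shift): humpidige → humpidiye
  ⇒ Sekular humpidiye
Sekular 'humpidiye' matches the regular reflex exactly, so the pair is cognate.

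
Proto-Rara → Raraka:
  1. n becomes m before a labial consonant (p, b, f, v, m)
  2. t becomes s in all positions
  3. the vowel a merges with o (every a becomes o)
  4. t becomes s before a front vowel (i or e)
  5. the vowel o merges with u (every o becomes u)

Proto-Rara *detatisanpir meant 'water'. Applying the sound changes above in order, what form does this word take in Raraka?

Raraka: *detatisanpir
  detatisanpir → detatisampir   [nasal place assimilation]
  detatisampir → desasisampir   [unconditioned shift]
  desasisampir → desosisompir   [vowel merger]
  desosisompir (rule 4 does not apply)
  desosisompir → desusisumpir   [vowel merger]
  giving Raraka desusisumpir.

desusisumpir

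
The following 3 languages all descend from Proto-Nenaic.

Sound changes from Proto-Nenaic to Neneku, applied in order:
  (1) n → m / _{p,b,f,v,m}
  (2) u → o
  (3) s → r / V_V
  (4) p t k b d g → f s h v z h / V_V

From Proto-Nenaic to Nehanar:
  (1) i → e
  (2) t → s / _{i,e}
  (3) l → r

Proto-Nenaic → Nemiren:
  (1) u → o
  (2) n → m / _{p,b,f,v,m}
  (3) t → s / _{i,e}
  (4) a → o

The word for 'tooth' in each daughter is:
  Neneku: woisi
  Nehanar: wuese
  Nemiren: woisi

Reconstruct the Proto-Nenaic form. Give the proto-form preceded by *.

Position 3: Neneku has i, Nehanar has e, Nemiren has i. Neneku preserves i here (none of its changes turn any other segment into i), so the proto-segment is *i.
Position 5: Neneku has i, Nehanar has e, Nemiren has i. Neneku preserves i here (none of its changes turn any other segment into i), so the proto-segment is *i.
Verify the candidate proto-form against each daughter:
Neneku: *wuiti > woiti > woisi  (by vowel merger, intervocalic lenition)
Nehanar: *wuiti > wuete > wuese  (by vowel merger, palatalisation)
Nemiren: *wuiti
  wuiti → woiti   [vowel merger]
  woiti (rule 2 does not apply)
  woiti → woisi   [palatalisation]
  woisi (rule 4 does not apply)
  giving Nemiren woisi.
*wuiti is the unique common source.

*wuiti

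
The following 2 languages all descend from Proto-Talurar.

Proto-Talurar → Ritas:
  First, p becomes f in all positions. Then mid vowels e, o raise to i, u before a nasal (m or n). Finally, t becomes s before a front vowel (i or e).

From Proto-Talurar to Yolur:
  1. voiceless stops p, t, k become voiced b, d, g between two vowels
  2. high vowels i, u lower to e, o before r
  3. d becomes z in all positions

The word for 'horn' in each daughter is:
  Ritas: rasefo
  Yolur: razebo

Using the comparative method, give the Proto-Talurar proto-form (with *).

*ratepo

Position 5: Ritas has f, Yolur has b. Taking the neighbouring segments as reconstructed: Ritas f could go back to *p or *f; Yolur b could go back to *p or *b — the one source consistent with every daughter is *p.
Position 3: Ritas has s, Yolur has z. Taking the neighbouring segments as reconstructed: Ritas s could go back to *t or *s; Yolur z could go back to *t or *d or *z — the one source consistent with every daughter is *t.
The remaining positions agree across the daughters. Check the candidate against every language:
Ritas: start from *ratepo.
  rule 1 (unconditioned shift): ratepo → ratefo
  rule 2: no change — ratefo
  rule 3 (palatalisation): ratefo → rasefo
  ⇒ Ritas rasefo
Yolur: *ratepo
  ratepo → radebo   [intervocalic voicing]
  radebo (rule 2 does not apply)
  radebo → razebo   [unconditioned shift]
  giving Yolur razebo.
No other proto-form is consistent with every reflex, so the reconstruction is *ratepo.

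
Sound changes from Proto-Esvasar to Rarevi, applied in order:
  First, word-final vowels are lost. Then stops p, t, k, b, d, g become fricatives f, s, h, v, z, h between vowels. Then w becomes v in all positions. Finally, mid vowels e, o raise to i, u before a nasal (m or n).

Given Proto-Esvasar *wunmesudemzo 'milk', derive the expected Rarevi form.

Rarevi: start from *wunmesudemzo.
  rule 1 (apocope): wunmesudemzo → wunmesudemz
  rule 2 (intervocalic lenition): wunmesudemz → wunmesuzemz
  rule 3 (unconditioned shift): wunmesuzemz → vunmesuzemz
  rule 4 (pre-nasal raising): vunmesuzemz → vunmesuzimz
  ⇒ Rarevi vunmesuzimz

vunmesuzimz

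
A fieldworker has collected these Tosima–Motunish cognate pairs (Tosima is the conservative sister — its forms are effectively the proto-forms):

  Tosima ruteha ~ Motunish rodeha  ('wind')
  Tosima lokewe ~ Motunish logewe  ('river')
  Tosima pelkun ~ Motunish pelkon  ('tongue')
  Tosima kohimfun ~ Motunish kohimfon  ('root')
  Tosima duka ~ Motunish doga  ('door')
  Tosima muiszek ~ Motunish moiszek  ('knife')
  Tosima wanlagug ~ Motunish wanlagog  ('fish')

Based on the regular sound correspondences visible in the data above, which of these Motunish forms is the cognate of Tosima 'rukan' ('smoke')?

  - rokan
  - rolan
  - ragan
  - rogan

ruteha ~ rodeha, duka ~ doga — Tosima u corresponds to Motunish o after a consonant, before a consonant other than r, m, n, p, b, f, v.
duka ~ doga — Tosima k corresponds to Motunish g between vowels (before a back vowel).
Applying these to Tosima 'rukan':
  rukan → rokan   (u→o after a consonant, before a consonant other than r, m, n, p, b, f, v)
  rokan → rogan   (k→g between vowels (before a back vowel))
So the Motunish cognate is 'rogan'.

rogan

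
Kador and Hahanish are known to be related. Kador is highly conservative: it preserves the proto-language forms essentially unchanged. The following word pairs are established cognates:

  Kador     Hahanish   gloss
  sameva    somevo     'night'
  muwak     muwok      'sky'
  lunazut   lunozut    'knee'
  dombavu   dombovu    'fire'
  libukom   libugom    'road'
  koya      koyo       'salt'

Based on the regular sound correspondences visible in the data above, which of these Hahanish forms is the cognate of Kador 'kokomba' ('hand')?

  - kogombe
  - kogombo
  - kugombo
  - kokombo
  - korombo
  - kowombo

kogombo

libukom ~ libugom — Kador k corresponds to Hahanish g between vowels (before a back vowel).
sameva ~ somevo, koya ~ koyo — Kador a corresponds to Hahanish o word-finally.
Applying these to Kador 'kokomba':
  kokomba → kogomba   (k→g between vowels (before a back vowel))
  kogomba → kogombo   (a→o word-finally)
So the Hahanish cognate is 'kogombo'.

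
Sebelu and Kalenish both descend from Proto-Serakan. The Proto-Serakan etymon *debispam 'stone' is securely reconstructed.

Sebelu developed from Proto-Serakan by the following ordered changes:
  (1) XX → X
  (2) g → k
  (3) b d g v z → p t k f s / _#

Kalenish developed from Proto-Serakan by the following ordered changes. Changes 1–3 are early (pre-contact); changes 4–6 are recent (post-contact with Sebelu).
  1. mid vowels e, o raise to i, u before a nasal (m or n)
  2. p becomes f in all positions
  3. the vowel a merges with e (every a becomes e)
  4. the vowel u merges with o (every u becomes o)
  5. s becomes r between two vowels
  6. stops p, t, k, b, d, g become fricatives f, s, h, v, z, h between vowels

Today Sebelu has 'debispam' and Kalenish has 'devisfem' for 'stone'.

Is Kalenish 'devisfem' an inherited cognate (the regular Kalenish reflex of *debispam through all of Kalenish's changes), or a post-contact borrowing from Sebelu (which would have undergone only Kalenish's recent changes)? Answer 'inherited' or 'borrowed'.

If inherited, *debispam would pass through all of Kalenish's changes:
Kalenish: start from *debispam.
  rule 1: no change — debispam
  rule 2 (unconditioned shift): debispam → debisfam
  rule 3 (vowel merger): debisfam → debisfem
  rule 4: no change — debisfem
  rule 5: no change — debisfem
  rule 6 (intervocalic lenition): debisfem → devisfem
  ⇒ Kalenish devisfem
If borrowed from Sebelu 'debispam' after the early changes, it would undergo only the recent ones:
  rule 4 (vowel merger): no change (debispam)
  rule 5 (rhotacism): no change (debispam)
  rule 6 (intervocalic lenition): debispam → devispam
  ⇒ as a loan: devispam
Kalenish 'devisfem' matches the inherited outcome exactly, so it is an inherited cognate, not a loan.

inherited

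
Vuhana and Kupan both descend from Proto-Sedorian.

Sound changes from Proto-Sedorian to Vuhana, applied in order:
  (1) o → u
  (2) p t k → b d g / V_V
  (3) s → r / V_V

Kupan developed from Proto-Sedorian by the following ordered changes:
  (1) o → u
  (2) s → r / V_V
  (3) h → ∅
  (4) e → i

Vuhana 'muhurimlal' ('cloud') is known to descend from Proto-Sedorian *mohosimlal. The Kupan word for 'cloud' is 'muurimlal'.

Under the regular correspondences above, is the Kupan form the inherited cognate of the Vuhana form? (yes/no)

Derive the expected Kupan reflex of *mohosimlal:
Kupan: *mohosimlal
  mohosimlal → muhusimlal   [vowel merger]
  muhusimlal → muhurimlal   [rhotacism]
  muhurimlal → muurimlal   [h-loss]
  muurimlal (rule 4 does not apply)
  giving Kupan muurimlal.
Kupan 'muurimlal' matches the regular reflex exactly, so the pair is cognate.

yes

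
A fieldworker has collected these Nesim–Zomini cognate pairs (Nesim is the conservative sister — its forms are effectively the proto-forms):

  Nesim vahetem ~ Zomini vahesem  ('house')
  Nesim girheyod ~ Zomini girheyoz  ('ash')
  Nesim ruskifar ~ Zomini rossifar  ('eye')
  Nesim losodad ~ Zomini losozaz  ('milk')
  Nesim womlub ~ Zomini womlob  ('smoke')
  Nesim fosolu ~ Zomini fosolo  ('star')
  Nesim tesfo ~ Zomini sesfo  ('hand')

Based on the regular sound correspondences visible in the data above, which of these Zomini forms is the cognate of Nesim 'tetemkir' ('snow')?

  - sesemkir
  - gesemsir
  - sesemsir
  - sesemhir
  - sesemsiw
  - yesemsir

sesemsir

tesfo ~ sesfo — Nesim t corresponds to Zomini s word-initially before a front vowel.
vahetem ~ vahesem — Nesim t corresponds to Zomini s between vowels (before a front vowel).
ruskifar ~ rossifar — Nesim k corresponds to Zomini s after a consonant, before a front vowel.
Applying these to Nesim 'tetemkir':
  tetemkir → setemkir   (t→s word-initially before a front vowel)
  setemkir → sesemkir   (t→s between vowels (before a front vowel))
  sesemkir → sesemsir   (k→s after a consonant, before a front vowel)
So the Zomini cognate is 'sesemsir'.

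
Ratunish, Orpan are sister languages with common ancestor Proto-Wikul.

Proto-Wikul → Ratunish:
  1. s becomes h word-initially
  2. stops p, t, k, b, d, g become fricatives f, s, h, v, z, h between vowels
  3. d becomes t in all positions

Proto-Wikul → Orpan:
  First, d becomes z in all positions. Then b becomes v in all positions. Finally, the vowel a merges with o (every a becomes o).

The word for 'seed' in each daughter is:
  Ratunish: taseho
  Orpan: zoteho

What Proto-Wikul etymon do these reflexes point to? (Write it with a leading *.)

Position 2: Ratunish has a, Orpan has o. Ratunish preserves a here (none of its changes turn any other segment into a), so the proto-segment is *a.
Position 1: Ratunish has t, Orpan has z. Taking the neighbouring segments as reconstructed: Ratunish t could go back to *t or *d; Orpan z could go back to *d or *z — the one source consistent with every daughter is *d.
Verify the candidate proto-form against each daughter:
Ratunish: *dateho > daseho > taseho  (by intervocalic lenition, unconditioned shift)
Orpan: *dateho
  dateho → zateho   [unconditioned shift]
  zateho (rule 2 does not apply)
  zateho → zoteho   [vowel merger]
  giving Orpan zoteho.
No other proto-form is consistent with every reflex, so the reconstruction is *dateho.

*dateho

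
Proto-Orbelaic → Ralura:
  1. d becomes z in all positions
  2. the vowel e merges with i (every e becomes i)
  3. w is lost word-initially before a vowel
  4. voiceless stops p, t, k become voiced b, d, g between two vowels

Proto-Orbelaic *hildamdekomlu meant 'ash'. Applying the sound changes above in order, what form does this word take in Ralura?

Ralura: *hildamdekomlu
  hildamdekomlu → hilzamzekomlu   [unconditioned shift]
  hilzamzekomlu → hilzamzikomlu   [vowel merger]
  hilzamzikomlu (rule 3 does not apply)
  hilzamzikomlu → hilzamzigomlu   [intervocalic voicing]
  giving Ralura hilzamzigomlu.

hilzamzigomlu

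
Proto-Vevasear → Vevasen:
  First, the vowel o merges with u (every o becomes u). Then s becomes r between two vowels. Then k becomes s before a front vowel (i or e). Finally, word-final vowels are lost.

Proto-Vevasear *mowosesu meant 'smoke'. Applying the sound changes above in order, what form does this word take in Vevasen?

muwurer

Vevasen: start from *mowosesu.
  rule 1 (vowel merger): mowosesu → muwusesu
  rule 2 (rhotacism): muwusesu → muwureru
  rule 3: no change — muwureru
  rule 4 (apocope): muwureru → muwurer
  ⇒ Vevasen muwurer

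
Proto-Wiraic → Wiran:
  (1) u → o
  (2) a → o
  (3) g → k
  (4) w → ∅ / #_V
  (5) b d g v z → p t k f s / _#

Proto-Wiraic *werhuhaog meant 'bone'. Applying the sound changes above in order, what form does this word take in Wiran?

erhohook

Wiran: start from *werhuhaog.
  rule 1 (vowel merger): werhuhaog → werhohaog
  rule 2 (vowel merger): werhohaog → werhohoog
  rule 3 (unconditioned shift): werhohoog → werhohook
  rule 4 (glide loss): werhohook → erhohook
  rule 5: no change — erhohook
  ⇒ Wiran erhohook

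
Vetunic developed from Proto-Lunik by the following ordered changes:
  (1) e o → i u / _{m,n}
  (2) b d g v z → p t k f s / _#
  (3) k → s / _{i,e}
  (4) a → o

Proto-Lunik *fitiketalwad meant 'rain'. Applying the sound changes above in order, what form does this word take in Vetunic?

fitisetolwot

Vetunic: *fitiketalwad > fitiketalwat > fitisetalwat > fitisetolwot  (by final devoicing, palatalisation, vowel merger)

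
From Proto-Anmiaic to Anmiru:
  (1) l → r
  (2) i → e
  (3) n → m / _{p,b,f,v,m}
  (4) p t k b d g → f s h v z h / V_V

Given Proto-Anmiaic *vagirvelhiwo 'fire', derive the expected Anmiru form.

Anmiru: start from *vagirvelhiwo.
  rule 1 (unconditioned shift): vagirvelhiwo → vagirverhiwo
  rule 2 (vowel merger): vagirverhiwo → vagerverhewo
  rule 3: no change — vagerverhewo
  rule 4 (intervocalic lenition): vagerverhewo → vaherverhewo
  ⇒ Anmiru vaherverhewo

vaherverhewo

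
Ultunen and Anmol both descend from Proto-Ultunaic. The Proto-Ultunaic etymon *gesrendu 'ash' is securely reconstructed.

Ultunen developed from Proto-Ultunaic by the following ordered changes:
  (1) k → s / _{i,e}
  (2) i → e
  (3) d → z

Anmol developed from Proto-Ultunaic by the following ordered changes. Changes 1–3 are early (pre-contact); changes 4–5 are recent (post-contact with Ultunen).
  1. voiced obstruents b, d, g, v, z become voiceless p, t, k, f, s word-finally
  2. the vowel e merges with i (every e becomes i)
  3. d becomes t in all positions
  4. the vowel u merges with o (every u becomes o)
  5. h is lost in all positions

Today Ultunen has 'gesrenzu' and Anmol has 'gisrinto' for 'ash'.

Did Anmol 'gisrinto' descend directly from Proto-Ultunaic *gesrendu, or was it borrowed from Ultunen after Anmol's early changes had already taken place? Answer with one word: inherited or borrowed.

If inherited, *gesrendu would pass through all of Anmol's changes:
Anmol: *gesrendu
  gesrendu (rule 1 does not apply)
  gesrendu → gisrindu   [vowel merger]
  gisrindu → gisrintu   [unconditioned shift]
  gisrintu → gisrinto   [vowel merger]
  gisrinto (rule 5 does not apply)
  giving Anmol gisrinto.
If borrowed from Ultunen 'gesrenzu' after the early changes, it would undergo only the recent ones:
  rule 4 (vowel merger): gesrenzu → gesrenzo
  rule 5 (h-loss): no change (gesrenzo)
  ⇒ as a loan: gesrenzo
Anmol 'gisrinto' matches the inherited outcome exactly, so it is an inherited cognate, not a loan.

inherited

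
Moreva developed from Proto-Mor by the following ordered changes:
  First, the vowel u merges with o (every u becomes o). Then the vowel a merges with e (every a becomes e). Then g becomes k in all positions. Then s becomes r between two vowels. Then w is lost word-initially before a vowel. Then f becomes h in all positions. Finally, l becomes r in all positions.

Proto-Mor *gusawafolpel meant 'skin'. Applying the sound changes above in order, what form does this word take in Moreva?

Moreva: start from *gusawafolpel.
  rule 1 (vowel merger): gusawafolpel → gosawafolpel
  rule 2 (vowel merger): gosawafolpel → gosewefolpel
  rule 3 (unconditioned shift): gosewefolpel → kosewefolpel
  rule 4 (rhotacism): kosewefolpel → korewefolpel
  rule 5: no change — korewefolpel
  rule 6 (unconditioned shift): korewefolpel → koreweholpel
  rule 7 (unconditioned shift): koreweholpel → korewehorper
  ⇒ Moreva korewehorper

korewehorper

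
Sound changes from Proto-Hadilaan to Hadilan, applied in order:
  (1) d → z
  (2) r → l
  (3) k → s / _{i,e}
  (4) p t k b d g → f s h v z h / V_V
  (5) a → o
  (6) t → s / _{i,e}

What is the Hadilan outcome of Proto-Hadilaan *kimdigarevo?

Hadilan: *kimdigarevo > kimzigarevo > kimzigalevo > simzigalevo > simzihalevo > simziholevo  (by unconditioned shift, unconditioned shift, palatalisation, intervocalic lenition, vowel merger)

simziholevo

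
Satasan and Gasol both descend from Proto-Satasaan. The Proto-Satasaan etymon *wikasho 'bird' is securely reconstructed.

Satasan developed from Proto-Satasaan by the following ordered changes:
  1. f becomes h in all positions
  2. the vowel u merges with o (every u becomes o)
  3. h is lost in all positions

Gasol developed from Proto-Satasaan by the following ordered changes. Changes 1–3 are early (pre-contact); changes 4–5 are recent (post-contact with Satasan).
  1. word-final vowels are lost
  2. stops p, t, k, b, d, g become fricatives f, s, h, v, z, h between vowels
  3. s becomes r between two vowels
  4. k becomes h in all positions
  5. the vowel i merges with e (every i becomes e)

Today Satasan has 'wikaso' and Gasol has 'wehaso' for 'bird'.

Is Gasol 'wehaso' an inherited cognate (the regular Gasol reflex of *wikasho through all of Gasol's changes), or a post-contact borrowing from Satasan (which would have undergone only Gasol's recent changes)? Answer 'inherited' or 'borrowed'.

borrowed

If inherited, *wikasho would pass through all of Gasol's changes:
Gasol: *wikasho
  wikasho → wikash   [apocope]
  wikash → wihash   [intervocalic lenition]
  wihash (rule 3 does not apply)
  wihash (rule 4 does not apply)
  wihash → wehash   [vowel merger]
  giving Gasol wehash.
If borrowed from Satasan 'wikaso' after the early changes, it would undergo only the recent ones:
  rule 4 (unconditioned shift): wikaso → wihaso
  rule 5 (vowel merger): wihaso → wehaso
  ⇒ as a loan: wehaso
Gasol 'wehaso' matches the loan outcome 'wehaso', not the inherited 'wehash' — it skipped the early Gasol changes, so it was borrowed from Satasan.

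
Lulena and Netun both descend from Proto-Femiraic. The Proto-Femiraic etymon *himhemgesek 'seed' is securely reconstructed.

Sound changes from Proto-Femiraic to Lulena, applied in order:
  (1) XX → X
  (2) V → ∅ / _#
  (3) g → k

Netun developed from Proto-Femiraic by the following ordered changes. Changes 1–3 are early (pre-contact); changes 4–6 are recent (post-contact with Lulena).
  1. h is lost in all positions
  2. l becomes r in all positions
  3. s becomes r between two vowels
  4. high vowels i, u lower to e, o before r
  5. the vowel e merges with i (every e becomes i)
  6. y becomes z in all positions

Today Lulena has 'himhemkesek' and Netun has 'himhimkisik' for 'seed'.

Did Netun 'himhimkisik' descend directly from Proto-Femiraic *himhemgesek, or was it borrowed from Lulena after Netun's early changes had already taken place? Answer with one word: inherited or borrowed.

borrowed

If inherited, *himhemgesek would pass through all of Netun's changes:
Netun: *himhemgesek
  himhemgesek → imemgesek   [h-loss]
  imemgesek (rule 2 does not apply)
  imemgesek → imemgerek   [rhotacism]
  imemgerek (rule 4 does not apply)
  imemgerek → imimgirik   [vowel merger]
  imimgirik (rule 6 does not apply)
  giving Netun imimgirik.
If borrowed from Lulena 'himhemkesek' after the early changes, it would undergo only the recent ones:
  rule 4 (pre-rhotic lowering): no change (himhemkesek)
  rule 5 (vowel merger): himhemkesek → himhimkisik
  rule 6 (unconditioned shift): no change (himhimkisik)
  ⇒ as a loan: himhimkisik
Netun 'himhimkisik' matches the loan outcome 'himhimkisik', not the inherited 'imimgirik' — it skipped the early Netun changes, so it was borrowed from Lulena.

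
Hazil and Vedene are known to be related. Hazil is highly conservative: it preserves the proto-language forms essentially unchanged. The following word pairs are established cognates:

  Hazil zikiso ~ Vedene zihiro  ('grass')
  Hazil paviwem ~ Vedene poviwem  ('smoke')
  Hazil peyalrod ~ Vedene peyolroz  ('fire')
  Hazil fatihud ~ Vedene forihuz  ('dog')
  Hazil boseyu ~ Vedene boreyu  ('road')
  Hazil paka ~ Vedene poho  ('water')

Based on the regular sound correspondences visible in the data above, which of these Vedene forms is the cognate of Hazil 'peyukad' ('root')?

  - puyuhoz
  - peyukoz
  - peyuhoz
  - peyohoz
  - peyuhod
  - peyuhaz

peyuhoz

paka ~ poho — Hazil k corresponds to Vedene h between vowels (before a back vowel).
peyalrod ~ peyolroz, fatihud ~ forihuz — Hazil a corresponds to Vedene o after a consonant, before a consonant other than r, m, n, p, b, f, v.
peyalrod ~ peyolroz, fatihud ~ forihuz — Hazil d corresponds to Vedene z word-finally.
Applying these to Hazil 'peyukad':
  peyukad → peyuhad   (k→h between vowels (before a back vowel))
  peyuhad → peyuhod   (a→o after a consonant, before a consonant other than r, m, n, p, b, f, v)
  peyuhod → peyuhoz   (d→z word-finally)
So the Vedene cognate is 'peyuhoz'.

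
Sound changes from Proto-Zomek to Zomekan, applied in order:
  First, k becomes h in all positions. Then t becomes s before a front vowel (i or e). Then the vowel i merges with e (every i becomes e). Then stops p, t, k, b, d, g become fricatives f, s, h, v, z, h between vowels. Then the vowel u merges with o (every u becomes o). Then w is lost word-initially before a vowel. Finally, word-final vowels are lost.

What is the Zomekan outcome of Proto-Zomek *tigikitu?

sehehes

Zomekan: *tigikitu
  tigikitu → tigihitu   [unconditioned shift]
  tigihitu → sigihitu   [palatalisation]
  sigihitu → segehetu   [vowel merger]
  segehetu → sehehesu   [intervocalic lenition]
  sehehesu → seheheso   [vowel merger]
  seheheso (rule 6 does not apply)
  seheheso → sehehes   [apocope]
  giving Zomekan sehehes.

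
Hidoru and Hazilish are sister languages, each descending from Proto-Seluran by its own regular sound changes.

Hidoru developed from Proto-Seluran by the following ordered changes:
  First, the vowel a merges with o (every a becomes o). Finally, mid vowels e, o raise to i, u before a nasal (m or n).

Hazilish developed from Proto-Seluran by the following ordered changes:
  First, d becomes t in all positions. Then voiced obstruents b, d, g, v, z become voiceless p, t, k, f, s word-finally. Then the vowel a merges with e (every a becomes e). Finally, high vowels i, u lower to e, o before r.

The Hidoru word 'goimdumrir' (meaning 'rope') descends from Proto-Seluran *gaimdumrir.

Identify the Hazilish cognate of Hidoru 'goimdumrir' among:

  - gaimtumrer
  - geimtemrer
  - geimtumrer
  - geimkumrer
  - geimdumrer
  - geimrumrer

geimtumrer

Hazilish: *gaimdumrir
  gaimdumrir → gaimtumrir   [unconditioned shift]
  gaimtumrir (rule 2 does not apply)
  gaimtumrir → geimtumrir   [vowel merger]
  geimtumrir → geimtumrer   [pre-rhotic lowering]
  giving Hazilish geimtumrer.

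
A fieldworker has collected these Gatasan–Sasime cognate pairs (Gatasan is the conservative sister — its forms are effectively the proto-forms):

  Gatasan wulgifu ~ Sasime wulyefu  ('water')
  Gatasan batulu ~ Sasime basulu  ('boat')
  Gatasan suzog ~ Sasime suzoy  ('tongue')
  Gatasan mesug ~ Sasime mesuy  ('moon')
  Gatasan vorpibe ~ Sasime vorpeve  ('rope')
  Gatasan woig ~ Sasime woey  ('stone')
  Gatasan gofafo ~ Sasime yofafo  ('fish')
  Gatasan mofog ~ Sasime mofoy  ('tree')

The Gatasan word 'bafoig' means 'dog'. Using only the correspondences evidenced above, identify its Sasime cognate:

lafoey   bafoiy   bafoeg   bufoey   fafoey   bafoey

woig ~ woey — Gatasan i corresponds to Sasime e after a vowel, before a consonant other than r, m, n, p, b, f, v.
suzog ~ suzoy, mesug ~ mesuy — Gatasan g corresponds to Sasime y word-finally.
Applying these to Gatasan 'bafoig':
  bafoig → bafoeg   (i→e after a vowel, before a consonant other than r, m, n, p, b, f, v)
  bafoeg → bafoey   (g→y word-finally)
So the Sasime cognate is 'bafoey'.

bafoey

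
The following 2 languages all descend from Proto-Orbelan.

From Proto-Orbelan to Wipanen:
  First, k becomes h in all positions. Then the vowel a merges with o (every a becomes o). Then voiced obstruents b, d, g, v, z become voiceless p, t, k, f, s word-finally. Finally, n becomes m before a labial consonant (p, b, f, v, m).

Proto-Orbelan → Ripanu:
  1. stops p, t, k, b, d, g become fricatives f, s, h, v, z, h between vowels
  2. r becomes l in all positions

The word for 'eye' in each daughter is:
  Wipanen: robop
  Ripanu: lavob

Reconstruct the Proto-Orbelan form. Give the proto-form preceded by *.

*rabob

Position 5: Wipanen has p, Ripanu has b. Ripanu preserves b here (none of its changes turn any other segment into b), so the proto-segment is *b.
Position 3: Wipanen has b, Ripanu has v. Wipanen preserves b here (none of its changes turn any other segment into b), so the proto-segment is *b.
Continuing position by position gives *rabob; check it forward:
Wipanen: *rabob
  rabob (rule 1 does not apply)
  rabob → robob   [vowel merger]
  robob → robop   [final devoicing]
  robop (rule 4 does not apply)
  giving Wipanen robop.
Ripanu: *rabob > ravob > lavob  (by intervocalic lenition, unconditioned shift)
Only *rabob yields all of Wipanen robop, Ripanu lavob.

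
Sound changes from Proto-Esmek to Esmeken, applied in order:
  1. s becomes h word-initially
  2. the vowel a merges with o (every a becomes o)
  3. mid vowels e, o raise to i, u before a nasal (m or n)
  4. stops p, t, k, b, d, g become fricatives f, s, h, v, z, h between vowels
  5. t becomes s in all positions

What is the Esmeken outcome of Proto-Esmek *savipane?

hovifune

Esmeken: start from *savipane.
  rule 1 (debuccalisation): savipane → havipane
  rule 2 (vowel merger): havipane → hovipone
  rule 3 (pre-nasal raising): hovipone → hovipune
  rule 4 (intervocalic lenition): hovipune → hovifune
  rule 5: no change — hovifune
  ⇒ Esmeken hovifune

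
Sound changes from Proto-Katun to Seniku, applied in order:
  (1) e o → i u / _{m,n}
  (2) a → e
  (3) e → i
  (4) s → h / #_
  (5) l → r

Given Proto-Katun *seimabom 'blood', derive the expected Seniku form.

Seniku: *seimabom > seimabum > seimebum > siimibum > hiimibum  (by pre-nasal raising, vowel merger, vowel merger, debuccalisation)

hiimibum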